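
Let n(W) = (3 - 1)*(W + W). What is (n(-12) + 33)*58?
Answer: -870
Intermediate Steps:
n(W) = 4*W (n(W) = 2*(2*W) = 4*W)
(n(-12) + 33)*58 = (4*(-12) + 33)*58 = (-48 + 33)*58 = -15*58 = -870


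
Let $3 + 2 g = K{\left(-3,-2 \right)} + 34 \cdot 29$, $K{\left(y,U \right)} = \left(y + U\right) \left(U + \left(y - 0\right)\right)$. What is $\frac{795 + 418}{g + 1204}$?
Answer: $\frac{1213}{1708} \approx 0.71019$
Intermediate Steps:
$K{\left(y,U \right)} = \left(U + y\right)^{2}$ ($K{\left(y,U \right)} = \left(U + y\right) \left(U + \left(y + 0\right)\right) = \left(U + y\right) \left(U + y\right) = \left(U + y\right)^{2}$)
$g = 504$ ($g = - \frac{3}{2} + \frac{\left(-2 - 3\right)^{2} + 34 \cdot 29}{2} = - \frac{3}{2} + \frac{\left(-5\right)^{2} + 986}{2} = - \frac{3}{2} + \frac{25 + 986}{2} = - \frac{3}{2} + \frac{1}{2} \cdot 1011 = - \frac{3}{2} + \frac{1011}{2} = 504$)
$\frac{795 + 418}{g + 1204} = \frac{795 + 418}{504 + 1204} = \frac{1213}{1708}$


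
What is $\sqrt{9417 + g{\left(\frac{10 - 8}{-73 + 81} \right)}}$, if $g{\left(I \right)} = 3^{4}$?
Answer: $\sqrt{9498} \approx 97.458$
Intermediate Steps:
$g{\left(I \right)} = 81$
$\sqrt{9417 + g{\left(\frac{10 - 8}{-73 + 81} \right)}} = \sqrt{9417 + 81} = \sqrt{9498}$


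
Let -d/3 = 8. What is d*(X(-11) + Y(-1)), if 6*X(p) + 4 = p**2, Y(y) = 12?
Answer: -756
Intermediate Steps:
d = -24 (d = -3*8 = -24)
X(p) = -2/3 + p**2/6
d*(X(-11) + Y(-1)) = -24*((-2/3 + (1/6)*(-11)**2) + 12) = -24*((-2/3 + (1/6)*121) + 12) = -24*((-2/3 + 121/6) + 12) = -24*(39/2 + 12) = -24*63/2 = -756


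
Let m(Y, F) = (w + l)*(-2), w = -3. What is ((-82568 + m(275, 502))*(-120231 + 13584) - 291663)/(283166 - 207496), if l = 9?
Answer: 8806617597/75670 ≈ 1.1638e+5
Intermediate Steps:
m(Y, F) = -12 (m(Y, F) = (-3 + 9)*(-2) = 6*(-2) = -12)
((-82568 + m(275, 502))*(-120231 + 13584) - 291663)/(283166 - 207496) = ((-82568 - 12)*(-120231 + 13584) - 291663)/(283166 - 207496) = (-82580*(-106647) - 291663)/75670 = (8806909260 - 291663)*(1/75670) = 8806617597*(1/75670) = 8806617597/75670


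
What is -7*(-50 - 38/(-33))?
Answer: 11284/33 ≈ 341.94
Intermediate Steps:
-7*(-50 - 38/(-33)) = -7*(-50 - 38*(-1/33)) = -7*(-50 + 38/33) = -7*(-1612/33) = 11284/33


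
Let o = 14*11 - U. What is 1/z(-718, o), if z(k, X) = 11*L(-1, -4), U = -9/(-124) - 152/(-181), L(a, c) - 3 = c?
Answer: -1/11 ≈ -0.090909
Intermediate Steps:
L(a, c) = 3 + c
U = 20477/22444 (U = -9*(-1/124) - 152*(-1/181) = 9/124 + 152/181 = 20477/22444 ≈ 0.91236)
o = 3435899/22444 (o = 14*11 - 1*20477/22444 = 154 - 20477/22444 = 3435899/22444 ≈ 153.09)
z(k, X) = -11 (z(k, X) = 11*(3 - 4) = 11*(-1) = -11)
1/z(-718, o) = 1/(-11) = -1/11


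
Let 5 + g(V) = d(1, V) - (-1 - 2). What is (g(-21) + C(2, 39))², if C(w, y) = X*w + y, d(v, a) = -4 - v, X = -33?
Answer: 1156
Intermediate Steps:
C(w, y) = y - 33*w (C(w, y) = -33*w + y = y - 33*w)
g(V) = -7 (g(V) = -5 + ((-4 - 1*1) - (-1 - 2)) = -5 + ((-4 - 1) - 1*(-3)) = -5 + (-5 + 3) = -5 - 2 = -7)
(g(-21) + C(2, 39))² = (-7 + (39 - 33*2))² = (-7 + (39 - 66))² = (-7 - 27)² = (-34)² = 1156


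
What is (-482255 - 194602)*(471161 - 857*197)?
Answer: -204635530524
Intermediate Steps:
(-482255 - 194602)*(471161 - 857*197) = -676857*(471161 - 168829) = -676857*302332 = -204635530524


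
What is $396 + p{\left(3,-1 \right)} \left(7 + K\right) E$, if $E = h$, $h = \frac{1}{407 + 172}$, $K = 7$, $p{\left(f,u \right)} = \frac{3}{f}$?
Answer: $\frac{229298}{579} \approx 396.02$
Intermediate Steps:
$h = \frac{1}{579} \approx 0.0017271$
$E = \frac{1}{579} \approx 0.0017271$
$396 + p{\left(3,-1 \right)} \left(7 + K\right) E = 396 + \frac{3}{3} \left(7 + 7\right) \frac{1}{579} = 396 + 3 \cdot \frac{1}{3} \cdot 14 \cdot \frac{1}{579} = 396 + 1 \cdot 14 \cdot \frac{1}{579} = 396 + 14 \cdot \frac{1}{579} = 396 + \frac{14}{579} = \frac{229298}{579}$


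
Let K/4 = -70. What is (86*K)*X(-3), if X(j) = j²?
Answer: -216720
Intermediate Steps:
K = -280 (K = 4*(-70) = -280)
(86*K)*X(-3) = (86*(-280))*(-3)² = -24080*9 = -216720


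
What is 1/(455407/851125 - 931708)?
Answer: -851125/792999516093 ≈ -1.0733e-6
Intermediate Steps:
1/(455407/851125 - 931708) = 1/(-792999516093/851125) = -851125/792999516093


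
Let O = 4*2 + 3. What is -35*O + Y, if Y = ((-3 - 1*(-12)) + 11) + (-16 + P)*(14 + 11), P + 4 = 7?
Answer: -690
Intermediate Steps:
P = 3 (P = -4 + 7 = 3)
O = 11 (O = 8 + 3 = 11)
Y = -305 (Y = ((-3 - 1*(-12)) + 11) + (-16 + 3)*(14 + 11) = ((-3 + 12) + 11) - 13*25 = (9 + 11) - 325 = 20 - 325 = -305)
-35*O + Y = -35*11 - 305 = -385 - 305 = -690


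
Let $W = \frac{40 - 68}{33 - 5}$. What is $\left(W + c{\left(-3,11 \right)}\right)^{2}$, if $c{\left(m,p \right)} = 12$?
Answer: $121$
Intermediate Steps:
$W = -1$ ($W = - \frac{28}{28} = \left(-28\right) \frac{1}{28} = -1$)
$\left(W + c{\left(-3,11 \right)}\right)^{2} = \left(-1 + 12\right)^{2} = 11^{2} = 121$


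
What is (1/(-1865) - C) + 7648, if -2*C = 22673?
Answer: 70812183/3730 ≈ 18985.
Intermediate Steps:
C = -22673/2 (C = -½*22673 = -22673/2 ≈ -11337.)
(1/(-1865) - C) + 7648 = (1/(-1865) - 1*(-22673/2)) + 7648 = (-1/1865 + 22673/2) + 7648 = 42285143/3730 + 7648 = 70812183/3730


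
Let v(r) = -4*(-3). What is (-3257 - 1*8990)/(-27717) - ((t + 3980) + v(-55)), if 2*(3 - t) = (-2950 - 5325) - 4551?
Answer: -288466289/27717 ≈ -10408.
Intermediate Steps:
v(r) = 12
t = 6416 (t = 3 - ((-2950 - 5325) - 4551)/2 = 3 - (-8275 - 4551)/2 = 3 - ½*(-12826) = 3 + 6413 = 6416)
(-3257 - 1*8990)/(-27717) - ((t + 3980) + v(-55)) = (-3257 - 1*8990)/(-27717) - ((6416 + 3980) + 12) = (-3257 - 8990)*(-1/27717) - (10396 + 12) = -12247*(-1/27717) - 1*10408 = 12247/27717 - 10408 = -288466289/27717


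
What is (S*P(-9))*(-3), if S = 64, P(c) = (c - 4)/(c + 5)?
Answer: -624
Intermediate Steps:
P(c) = (-4 + c)/(5 + c)
(S*P(-9))*(-3) = (64*((-4 - 9)/(5 - 9)))*(-3) = (64*(-13/(-4)))*(-3) = (64*(-¼*(-13)))*(-3) = (64*(13/4))*(-3) = 208*(-3) = -624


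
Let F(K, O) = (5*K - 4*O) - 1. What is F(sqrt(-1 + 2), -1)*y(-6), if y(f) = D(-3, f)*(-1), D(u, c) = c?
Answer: 48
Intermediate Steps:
F(K, O) = -1 - 4*O + 5*K (F(K, O) = (-4*O + 5*K) - 1 = -1 - 4*O + 5*K)
y(f) = -f (y(f) = f*(-1) = -f)
F(sqrt(-1 + 2), -1)*y(-6) = (-1 - 4*(-1) + 5*sqrt(-1 + 2))*(-1*(-6)) = (-1 + 4 + 5*sqrt(1))*6 = (-1 + 4 + 5*1)*6 = (-1 + 4 + 5)*6 = 8*6 = 48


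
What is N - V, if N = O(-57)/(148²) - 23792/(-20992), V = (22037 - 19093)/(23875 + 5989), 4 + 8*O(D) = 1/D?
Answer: 1581898307323/1528727647872 ≈ 1.0348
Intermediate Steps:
O(D) = -½ + 1/(8*D)
V = 368/3733 (V = 2944/29864 = 2944*(1/29864) = 368/3733 ≈ 0.098580)
N = 464130895/409517184 (N = ((⅛)*(1 - 4*(-57))/(-57))/(148²) - 23792/(-20992) = ((⅛)*(-1/57)*(1 + 228))/21904 - 23792*(-1/20992) = ((⅛)*(-1/57)*229)*(1/21904) + 1487/1312 = -229/456*1/21904 + 1487/1312 = -229/9988224 + 1487/1312 = 464130895/409517184 ≈ 1.1334)
N - V = 464130895/409517184 - 1*368/3733 = 464130895/409517184 - 368/3733 = 1581898307323/1528727647872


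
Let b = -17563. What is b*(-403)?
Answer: 7077889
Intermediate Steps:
b*(-403) = -17563*(-403) = 7077889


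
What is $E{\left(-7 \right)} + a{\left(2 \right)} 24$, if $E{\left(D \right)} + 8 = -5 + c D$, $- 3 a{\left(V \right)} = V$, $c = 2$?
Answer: $-43$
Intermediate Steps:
$a{\left(V \right)} = - \frac{V}{3}$
$E{\left(D \right)} = -13 + 2 D$ ($E{\left(D \right)} = -8 + \left(-5 + 2 D\right) = -13 + 2 D$)
$E{\left(-7 \right)} + a{\left(2 \right)} 24 = \left(-13 + 2 \left(-7\right)\right) + \left(- \frac{1}{3}\right) 2 \cdot 24 = \left(-13 - 14\right) - 16 = -27 - 16 = -43$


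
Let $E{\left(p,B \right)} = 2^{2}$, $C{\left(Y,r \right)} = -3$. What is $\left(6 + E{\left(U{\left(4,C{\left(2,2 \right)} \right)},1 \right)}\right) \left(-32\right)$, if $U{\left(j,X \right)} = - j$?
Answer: $-320$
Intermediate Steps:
$E{\left(p,B \right)} = 4$
$\left(6 + E{\left(U{\left(4,C{\left(2,2 \right)} \right)},1 \right)}\right) \left(-32\right) = \left(6 + 4\right) \left(-32\right) = 10 \left(-32\right) = -320$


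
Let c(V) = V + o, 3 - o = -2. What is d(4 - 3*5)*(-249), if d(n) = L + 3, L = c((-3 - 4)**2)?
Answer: -14193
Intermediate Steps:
o = 5 (o = 3 - 1*(-2) = 3 + 2 = 5)
c(V) = 5 + V (c(V) = V + 5 = 5 + V)
L = 54 (L = 5 + (-3 - 4)**2 = 5 + (-7)**2 = 5 + 49 = 54)
d(n) = 57 (d(n) = 54 + 3 = 57)
d(4 - 3*5)*(-249) = 57*(-249) = -14193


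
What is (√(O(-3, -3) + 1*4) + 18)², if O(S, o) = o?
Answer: 361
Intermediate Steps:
(√(O(-3, -3) + 1*4) + 18)² = (√(-3 + 1*4) + 18)² = (√(-3 + 4) + 18)² = (√1 + 18)² = (1 + 18)² = 19² = 361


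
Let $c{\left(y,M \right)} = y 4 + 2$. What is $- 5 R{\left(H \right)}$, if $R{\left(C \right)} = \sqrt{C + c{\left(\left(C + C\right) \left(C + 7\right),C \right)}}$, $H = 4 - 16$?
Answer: $- 5 \sqrt{470} \approx -108.4$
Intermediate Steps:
$H = -12$
$c{\left(y,M \right)} = 2 + 4 y$ ($c{\left(y,M \right)} = 4 y + 2 = 2 + 4 y$)
$R{\left(C \right)} = \sqrt{2 + C + 8 C \left(7 + C\right)}$ ($R{\left(C \right)} = \sqrt{C + \left(2 + 4 \left(C + C\right) \left(C + 7\right)\right)} = \sqrt{C + \left(2 + 4 \cdot 2 C \left(7 + C\right)\right)} = \sqrt{C + \left(2 + 8 C \left(7 + C\right)\right)} = \sqrt{2 + C + 8 C \left(7 + C\right)}$)
$- 5 R{\left(H \right)} = - 5 \sqrt{2 - 12 + 8 \left(-12\right) \left(7 - 12\right)} = - 5 \sqrt{2 - 12 + 8 \left(-12\right) \left(-5\right)} = - 5 \sqrt{2 - 12 + 480} = - 5 \sqrt{470}$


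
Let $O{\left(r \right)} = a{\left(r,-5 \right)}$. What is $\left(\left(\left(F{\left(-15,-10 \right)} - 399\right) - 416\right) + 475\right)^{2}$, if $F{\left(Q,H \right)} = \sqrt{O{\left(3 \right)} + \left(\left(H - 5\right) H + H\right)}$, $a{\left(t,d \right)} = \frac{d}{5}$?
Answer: $\left(340 - \sqrt{139}\right)^{2} \approx 1.0772 \cdot 10^{5}$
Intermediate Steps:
$a{\left(t,d \right)} = \frac{d}{5}$ ($a{\left(t,d \right)} = d \frac{1}{5} = \frac{d}{5}$)
$O{\left(r \right)} = -1$ ($O{\left(r \right)} = \frac{1}{5} \left(-5\right) = -1$)
$F{\left(Q,H \right)} = \sqrt{-1 + H + H \left(-5 + H\right)}$ ($F{\left(Q,H \right)} = \sqrt{-1 + \left(\left(H - 5\right) H + H\right)} = \sqrt{-1 + \left(\left(-5 + H\right) H + H\right)} = \sqrt{-1 + \left(H \left(-5 + H\right) + H\right)} = \sqrt{-1 + \left(H + H \left(-5 + H\right)\right)} = \sqrt{-1 + H + H \left(-5 + H\right)}$)
$\left(\left(\left(F{\left(-15,-10 \right)} - 399\right) - 416\right) + 475\right)^{2} = \left(\left(\left(\sqrt{-1 + \left(-10\right)^{2} - -40} - 399\right) - 416\right) + 475\right)^{2} = \left(\left(\left(\sqrt{-1 + 100 + 40} - 399\right) - 416\right) + 475\right)^{2} = \left(\left(\left(\sqrt{139} - 399\right) - 416\right) + 475\right)^{2} = \left(\left(\left(-399 + \sqrt{139}\right) - 416\right) + 475\right)^{2} = \left(\left(-815 + \sqrt{139}\right) + 475\right)^{2} = \left(-340 + \sqrt{139}\right)^{2}$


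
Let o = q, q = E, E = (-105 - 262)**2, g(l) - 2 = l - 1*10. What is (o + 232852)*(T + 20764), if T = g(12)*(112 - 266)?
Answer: 7405216068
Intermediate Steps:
g(l) = -8 + l (g(l) = 2 + (l - 1*10) = 2 + (l - 10) = 2 + (-10 + l) = -8 + l)
E = 134689 (E = (-367)**2 = 134689)
q = 134689
o = 134689
T = -616 (T = (-8 + 12)*(112 - 266) = 4*(-154) = -616)
(o + 232852)*(T + 20764) = (134689 + 232852)*(-616 + 20764) = 367541*20148 = 7405216068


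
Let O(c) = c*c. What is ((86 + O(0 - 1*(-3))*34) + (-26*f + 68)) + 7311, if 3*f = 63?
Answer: 7225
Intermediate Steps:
f = 21 (f = (1/3)*63 = 21)
O(c) = c**2
((86 + O(0 - 1*(-3))*34) + (-26*f + 68)) + 7311 = ((86 + (0 - 1*(-3))**2*34) + (-26*21 + 68)) + 7311 = ((86 + (0 + 3)**2*34) + (-546 + 68)) + 7311 = ((86 + 3**2*34) - 478) + 7311 = ((86 + 9*34) - 478) + 7311 = ((86 + 306) - 478) + 7311 = (392 - 478) + 7311 = -86 + 7311 = 7225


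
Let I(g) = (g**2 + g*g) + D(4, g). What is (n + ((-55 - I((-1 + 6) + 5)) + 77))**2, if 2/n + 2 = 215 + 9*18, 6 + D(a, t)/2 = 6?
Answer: 4455295504/140625 ≈ 31682.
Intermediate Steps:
D(a, t) = 0 (D(a, t) = -12 + 2*6 = -12 + 12 = 0)
I(g) = 2*g**2 (I(g) = (g**2 + g*g) + 0 = (g**2 + g**2) + 0 = 2*g**2 + 0 = 2*g**2)
n = 2/375 (n = 2/(-2 + (215 + 9*18)) = 2/(-2 + (215 + 162)) = 2/(-2 + 377) = 2/375 ≈ 0.0053333)
(n + ((-55 - I((-1 + 6) + 5)) + 77))**2 = (2/375 + ((-55 - 2*((-1 + 6) + 5)**2) + 77))**2 = (2/375 + ((-55 - 2*(5 + 5)**2) + 77))**2 = (2/375 + ((-55 - 2*10**2) + 77))**2 = (2/375 + ((-55 - 2*100) + 77))**2 = (2/375 + ((-55 - 1*200) + 77))**2 = (2/375 + ((-55 - 200) + 77))**2 = (2/375 + (-255 + 77))**2 = (2/375 - 178)**2 = (-66748/375)**2 = 4455295504/140625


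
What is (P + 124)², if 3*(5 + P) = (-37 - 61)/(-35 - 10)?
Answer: 261242569/18225 ≈ 14334.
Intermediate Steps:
P = -577/135 (P = -5 + ((-37 - 61)/(-35 - 10))/3 = -5 + (-98/(-45))/3 = -5 + (-98*(-1/45))/3 = -5 + (⅓)*(98/45) = -5 + 98/135 = -577/135 ≈ -4.2741)
(P + 124)² = (-577/135 + 124)² = (16163/135)² = 261242569/18225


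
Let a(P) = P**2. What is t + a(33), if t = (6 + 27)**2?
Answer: 2178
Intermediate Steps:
t = 1089 (t = 33**2 = 1089)
t + a(33) = 1089 + 33**2 = 1089 + 1089 = 2178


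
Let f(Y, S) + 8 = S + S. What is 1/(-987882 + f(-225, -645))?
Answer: -1/989180 ≈ -1.0109e-6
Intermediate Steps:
f(Y, S) = -8 + 2*S (f(Y, S) = -8 + (S + S) = -8 + 2*S)
1/(-987882 + f(-225, -645)) = 1/(-987882 + (-8 + 2*(-645))) = 1/(-987882 + (-8 - 1290)) = 1/(-987882 - 1298) = 1/(-989180) = -1/989180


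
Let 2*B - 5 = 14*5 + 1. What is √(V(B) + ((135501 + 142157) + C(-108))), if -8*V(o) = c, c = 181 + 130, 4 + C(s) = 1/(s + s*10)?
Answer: √43534493310/396 ≈ 526.89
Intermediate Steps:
C(s) = -4 + 1/(11*s) (C(s) = -4 + 1/(s + s*10) = -4 + 1/(s + 10*s) = -4 + 1/(11*s))
B = 38 (B = 5/2 + (14*5 + 1)/2 = 5/2 + (70 + 1)/2 = 5/2 + (½)*71 = 5/2 + 71/2 = 38)
c = 311
V(o) = -311/8 (V(o) = -⅛*311 = -311/8)
√(V(B) + ((135501 + 142157) + C(-108))) = √(-311/8 + ((135501 + 142157) + (-4 + (1/11)/(-108)))) = √(-311/8 + (277658 + (-4 + (1/11)*(-1/108)))) = √(-311/8 + (277658 + (-4 - 1/1188))) = √(-311/8 + (277658 - 4753/1188)) = √(-311/8 + 329852951/1188) = √(659613535/2376) = √43534493310/396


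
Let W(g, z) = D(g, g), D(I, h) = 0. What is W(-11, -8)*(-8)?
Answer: 0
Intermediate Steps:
W(g, z) = 0
W(-11, -8)*(-8) = 0*(-8) = 0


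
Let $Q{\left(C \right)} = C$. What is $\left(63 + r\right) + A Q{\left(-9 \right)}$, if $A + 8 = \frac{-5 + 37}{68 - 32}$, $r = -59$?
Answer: $68$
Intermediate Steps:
$A = - \frac{64}{9}$ ($A = -8 + \frac{-5 + 37}{68 - 32} = -8 + \frac{32}{36} = -8 + 32 \cdot \frac{1}{36} = -8 + \frac{8}{9} = - \frac{64}{9} \approx -7.1111$)
$\left(63 + r\right) + A Q{\left(-9 \right)} = \left(63 - 59\right) - -64 = 4 + 64 = 68$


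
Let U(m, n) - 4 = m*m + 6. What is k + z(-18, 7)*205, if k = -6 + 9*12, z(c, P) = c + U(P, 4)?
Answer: 8507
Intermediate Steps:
U(m, n) = 10 + m**2 (U(m, n) = 4 + (m*m + 6) = 4 + (m**2 + 6) = 4 + (6 + m**2) = 10 + m**2)
z(c, P) = 10 + c + P**2 (z(c, P) = c + (10 + P**2) = 10 + c + P**2)
k = 102 (k = -6 + 108 = 102)
k + z(-18, 7)*205 = 102 + (10 - 18 + 7**2)*205 = 102 + (10 - 18 + 49)*205 = 102 + 41*205 = 102 + 8405 = 8507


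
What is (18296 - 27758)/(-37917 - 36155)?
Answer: 4731/37036 ≈ 0.12774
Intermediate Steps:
(18296 - 27758)/(-37917 - 36155) = -9462/(-74072) = -9462*(-1/74072) = 4731/37036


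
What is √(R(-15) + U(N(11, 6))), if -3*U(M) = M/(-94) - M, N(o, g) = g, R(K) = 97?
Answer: √218738/47 ≈ 9.9509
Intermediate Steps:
U(M) = 95*M/282 (U(M) = -(M/(-94) - M)/3 = -(M*(-1/94) - M)/3 = -(-M/94 - M)/3 = -(-95)*M/282 = 95*M/282)
√(R(-15) + U(N(11, 6))) = √(97 + (95/282)*6) = √(97 + 95/47) = √(4654/47) = √218738/47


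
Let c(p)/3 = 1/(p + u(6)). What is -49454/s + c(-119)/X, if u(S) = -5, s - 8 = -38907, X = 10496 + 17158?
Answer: 56527465629/44462801768 ≈ 1.2713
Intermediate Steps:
X = 27654
s = -38899 (s = 8 - 38907 = -38899)
c(p) = 3/(-5 + p) (c(p) = 3/(p - 5) = 3/(-5 + p))
-49454/s + c(-119)/X = -49454/(-38899) + (3/(-5 - 119))/27654 = -49454*(-1/38899) + (3/(-124))*(1/27654) = 49454/38899 + (3*(-1/124))*(1/27654) = 49454/38899 - 3/124*1/27654 = 49454/38899 - 1/1143032 = 56527465629/44462801768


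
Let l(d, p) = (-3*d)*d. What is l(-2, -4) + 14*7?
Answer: 86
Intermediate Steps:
l(d, p) = -3*d²
l(-2, -4) + 14*7 = -3*(-2)² + 14*7 = -3*4 + 98 = -12 + 98 = 86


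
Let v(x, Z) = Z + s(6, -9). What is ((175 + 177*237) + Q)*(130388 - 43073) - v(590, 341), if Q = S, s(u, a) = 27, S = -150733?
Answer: -9483195203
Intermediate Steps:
Q = -150733
v(x, Z) = 27 + Z (v(x, Z) = Z + 27 = 27 + Z)
((175 + 177*237) + Q)*(130388 - 43073) - v(590, 341) = ((175 + 177*237) - 150733)*(130388 - 43073) - (27 + 341) = ((175 + 41949) - 150733)*87315 - 1*368 = (42124 - 150733)*87315 - 368 = -108609*87315 - 368 = -9483194835 - 368 = -9483195203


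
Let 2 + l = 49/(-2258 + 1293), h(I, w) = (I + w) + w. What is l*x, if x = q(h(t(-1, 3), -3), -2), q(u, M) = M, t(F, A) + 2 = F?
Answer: 3958/965 ≈ 4.1016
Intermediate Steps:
t(F, A) = -2 + F
h(I, w) = I + 2*w
l = -1979/965 (l = -2 + 49/(-2258 + 1293) = -2 + 49/(-965) = -2 - 1/965*49 = -2 - 49/965 = -1979/965 ≈ -2.0508)
x = -2
l*x = -1979/965*(-2) = 3958/965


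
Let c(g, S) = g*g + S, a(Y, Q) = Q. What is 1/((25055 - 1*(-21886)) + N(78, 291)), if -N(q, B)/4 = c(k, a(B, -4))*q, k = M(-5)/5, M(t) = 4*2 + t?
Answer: 25/1201917 ≈ 2.0800e-5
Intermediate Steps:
M(t) = 8 + t
k = ⅗ (k = (8 - 5)/5 = 3*(⅕) = ⅗ ≈ 0.60000)
c(g, S) = S + g² (c(g, S) = g² + S = S + g²)
N(q, B) = 364*q/25 (N(q, B) = -4*(-4 + (⅗)²)*q = -4*(-4 + 9/25)*q = -(-364)*q/25 = 364*q/25)
1/((25055 - 1*(-21886)) + N(78, 291)) = 1/((25055 - 1*(-21886)) + (364/25)*78) = 1/((25055 + 21886) + 28392/25) = 1/(46941 + 28392/25) = 1/(1201917/25) = 25/1201917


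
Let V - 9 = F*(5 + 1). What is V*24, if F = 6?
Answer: 1080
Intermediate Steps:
V = 45 (V = 9 + 6*(5 + 1) = 9 + 6*6 = 9 + 36 = 45)
V*24 = 45*24 = 1080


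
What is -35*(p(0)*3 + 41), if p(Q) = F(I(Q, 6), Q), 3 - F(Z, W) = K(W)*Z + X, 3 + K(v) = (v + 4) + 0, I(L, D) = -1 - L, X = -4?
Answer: -2275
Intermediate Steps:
K(v) = 1 + v (K(v) = -3 + ((v + 4) + 0) = -3 + ((4 + v) + 0) = -3 + (4 + v) = 1 + v)
F(Z, W) = 7 - Z*(1 + W) (F(Z, W) = 3 - ((1 + W)*Z - 4) = 3 - (Z*(1 + W) - 4) = 3 - (-4 + Z*(1 + W)) = 3 + (4 - Z*(1 + W)) = 7 - Z*(1 + W))
p(Q) = 7 - (1 + Q)*(-1 - Q) (p(Q) = 7 - (-1 - Q)*(1 + Q) = 7 - (1 + Q)*(-1 - Q))
-35*(p(0)*3 + 41) = -35*((7 + (1 + 0)²)*3 + 41) = -35*((7 + 1²)*3 + 41) = -35*((7 + 1)*3 + 41) = -35*(8*3 + 41) = -35*(24 + 41) = -35*65 = -2275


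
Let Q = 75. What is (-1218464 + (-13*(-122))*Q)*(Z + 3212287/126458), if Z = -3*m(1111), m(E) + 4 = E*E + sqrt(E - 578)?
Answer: 257431722609689147/63229 + 3298542*sqrt(533) ≈ 4.0715e+12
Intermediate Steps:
m(E) = -4 + E**2 + sqrt(-578 + E) (m(E) = -4 + (E*E + sqrt(E - 578)) = -4 + (E**2 + sqrt(-578 + E)) = -4 + E**2 + sqrt(-578 + E))
Z = -3702951 - 3*sqrt(533) (Z = -3*(-4 + 1111**2 + sqrt(-578 + 1111)) = -3*(-4 + 1234321 + sqrt(533)) = -3*(1234317 + sqrt(533)) = -3702951 - 3*sqrt(533) ≈ -3.7030e+6)
(-1218464 + (-13*(-122))*Q)*(Z + 3212287/126458) = (-1218464 - 13*(-122)*75)*((-3702951 - 3*sqrt(533)) + 3212287/126458) = (-1218464 + 1586*75)*((-3702951 - 3*sqrt(533)) + 3212287*(1/126458)) = (-1218464 + 118950)*((-3702951 - 3*sqrt(533)) + 3212287/126458) = -1099514*(-468264565271/126458 - 3*sqrt(533)) = 257431722609689147/63229 + 3298542*sqrt(533)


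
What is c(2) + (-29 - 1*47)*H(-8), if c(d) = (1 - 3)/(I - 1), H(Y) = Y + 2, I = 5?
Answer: 911/2 ≈ 455.50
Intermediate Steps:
H(Y) = 2 + Y
c(d) = -½ (c(d) = (1 - 3)/(5 - 1) = -2/4 = -2*¼ = -½)
c(2) + (-29 - 1*47)*H(-8) = -½ + (-29 - 1*47)*(2 - 8) = -½ + (-29 - 47)*(-6) = -½ - 76*(-6) = -½ + 456 = 911/2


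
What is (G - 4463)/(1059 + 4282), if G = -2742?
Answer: -7205/5341 ≈ -1.3490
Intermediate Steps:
(G - 4463)/(1059 + 4282) = (-2742 - 4463)/(1059 + 4282) = -7205/5341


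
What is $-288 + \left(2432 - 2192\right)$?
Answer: $-48$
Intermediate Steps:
$-288 + \left(2432 - 2192\right) = -288 + 240 = -48$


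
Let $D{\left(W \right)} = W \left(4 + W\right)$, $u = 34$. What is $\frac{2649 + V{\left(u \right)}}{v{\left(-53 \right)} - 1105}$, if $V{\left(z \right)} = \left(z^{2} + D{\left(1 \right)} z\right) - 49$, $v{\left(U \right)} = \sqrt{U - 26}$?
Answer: $- \frac{2169115}{610552} - \frac{1963 i \sqrt{79}}{610552} \approx -3.5527 - 0.028577 i$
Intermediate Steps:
$v{\left(U \right)} = \sqrt{-26 + U}$
$V{\left(z \right)} = -49 + z^{2} + 5 z$ ($V{\left(z \right)} = \left(z^{2} + 1 \left(4 + 1\right) z\right) - 49 = \left(z^{2} + 1 \cdot 5 z\right) - 49 = \left(z^{2} + 5 z\right) - 49 = -49 + z^{2} + 5 z$)
$\frac{2649 + V{\left(u \right)}}{v{\left(-53 \right)} - 1105} = \frac{2649 + \left(-49 + 34^{2} + 5 \cdot 34\right)}{\sqrt{-26 - 53} - 1105} = \frac{2649 + \left(-49 + 1156 + 170\right)}{\sqrt{-79} - 1105} = \frac{2649 + 1277}{i \sqrt{79} - 1105} = \frac{3926}{-1105 + i \sqrt{79}}$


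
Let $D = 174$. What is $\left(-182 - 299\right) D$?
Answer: $-83694$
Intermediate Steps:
$\left(-182 - 299\right) D = \left(-182 - 299\right) 174 = \left(-481\right) 174 = -83694$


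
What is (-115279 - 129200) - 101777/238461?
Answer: -58298808596/238461 ≈ -2.4448e+5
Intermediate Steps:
(-115279 - 129200) - 101777/238461 = -244479 - 101777*1/238461 = -244479 - 101777/238461 = -58298808596/238461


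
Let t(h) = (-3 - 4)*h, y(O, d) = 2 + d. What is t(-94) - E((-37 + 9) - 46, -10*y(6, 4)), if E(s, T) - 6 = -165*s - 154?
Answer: -11404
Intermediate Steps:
E(s, T) = -148 - 165*s (E(s, T) = 6 + (-165*s - 154) = 6 + (-154 - 165*s) = -148 - 165*s)
t(h) = -7*h
t(-94) - E((-37 + 9) - 46, -10*y(6, 4)) = -7*(-94) - (-148 - 165*((-37 + 9) - 46)) = 658 - (-148 - 165*(-28 - 46)) = 658 - (-148 - 165*(-74)) = 658 - (-148 + 12210) = 658 - 1*12062 = 658 - 12062 = -11404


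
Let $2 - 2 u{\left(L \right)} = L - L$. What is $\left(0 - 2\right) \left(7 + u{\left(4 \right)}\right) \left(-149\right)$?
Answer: $2384$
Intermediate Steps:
$u{\left(L \right)} = 1$ ($u{\left(L \right)} = 1 - \frac{L - L}{2} = 1 - 0 = 1 + 0 = 1$)
$\left(0 - 2\right) \left(7 + u{\left(4 \right)}\right) \left(-149\right) = \left(0 - 2\right) \left(7 + 1\right) \left(-149\right) = \left(-2\right) 8 \left(-149\right) = \left(-16\right) \left(-149\right) = 2384$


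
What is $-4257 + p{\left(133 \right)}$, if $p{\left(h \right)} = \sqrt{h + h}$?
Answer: $-4257 + \sqrt{266} \approx -4240.7$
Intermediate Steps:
$p{\left(h \right)} = \sqrt{2} \sqrt{h}$ ($p{\left(h \right)} = \sqrt{2 h} = \sqrt{2} \sqrt{h}$)
$-4257 + p{\left(133 \right)} = -4257 + \sqrt{2} \sqrt{133} = -4257 + \sqrt{266}$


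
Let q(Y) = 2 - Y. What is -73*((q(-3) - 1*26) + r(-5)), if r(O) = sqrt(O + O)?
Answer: 1533 - 73*I*sqrt(10) ≈ 1533.0 - 230.85*I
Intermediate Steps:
r(O) = sqrt(2)*sqrt(O) (r(O) = sqrt(2*O) = sqrt(2)*sqrt(O))
-73*((q(-3) - 1*26) + r(-5)) = -73*(((2 - 1*(-3)) - 1*26) + sqrt(2)*sqrt(-5)) = -73*(((2 + 3) - 26) + sqrt(2)*(I*sqrt(5))) = -73*((5 - 26) + I*sqrt(10)) = -73*(-21 + I*sqrt(10)) = 1533 - 73*I*sqrt(10)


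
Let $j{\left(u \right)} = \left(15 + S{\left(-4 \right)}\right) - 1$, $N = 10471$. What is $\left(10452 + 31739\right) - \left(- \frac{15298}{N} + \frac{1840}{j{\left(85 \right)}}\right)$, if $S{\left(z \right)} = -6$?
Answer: $\frac{439388929}{10471} \approx 41962.0$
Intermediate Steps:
$j{\left(u \right)} = 8$ ($j{\left(u \right)} = \left(15 - 6\right) - 1 = 9 - 1 = 8$)
$\left(10452 + 31739\right) - \left(- \frac{15298}{N} + \frac{1840}{j{\left(85 \right)}}\right) = \left(10452 + 31739\right) + \left(\frac{15298}{10471} - \frac{1840}{8}\right) = 42191 + \left(15298 \cdot \frac{1}{10471} - 230\right) = 42191 + \left(\frac{15298}{10471} - 230\right) = 42191 - \frac{2393032}{10471} = \frac{439388929}{10471}$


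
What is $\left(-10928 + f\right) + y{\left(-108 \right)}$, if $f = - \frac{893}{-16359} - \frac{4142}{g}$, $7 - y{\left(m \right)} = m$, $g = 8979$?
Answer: $- \frac{226551684}{20951} \approx -10813.0$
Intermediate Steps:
$y{\left(m \right)} = 7 - m$
$f = - \frac{8521}{20951}$ ($f = - \frac{893}{-16359} - \frac{4142}{8979} = \left(-893\right) \left(- \frac{1}{16359}\right) - \frac{4142}{8979} = \frac{47}{861} - \frac{4142}{8979} = - \frac{8521}{20951} \approx -0.40671$)
$\left(-10928 + f\right) + y{\left(-108 \right)} = \left(-10928 - \frac{8521}{20951}\right) + \left(7 - -108\right) = - \frac{228961049}{20951} + \left(7 + 108\right) = - \frac{228961049}{20951} + 115 = - \frac{226551684}{20951}$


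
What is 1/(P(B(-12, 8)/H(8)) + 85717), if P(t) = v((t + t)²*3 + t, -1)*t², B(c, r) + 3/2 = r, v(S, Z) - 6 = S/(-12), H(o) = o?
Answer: 196608/16853332217 ≈ 1.1666e-5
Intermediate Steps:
v(S, Z) = 6 - S/12 (v(S, Z) = 6 + S/(-12) = 6 + S*(-1/12) = 6 - S/12)
B(c, r) = -3/2 + r
P(t) = t²*(6 - t² - t/12) (P(t) = (6 - ((t + t)²*3 + t)/12)*t² = (6 - ((2*t)²*3 + t)/12)*t² = (6 - ((4*t²)*3 + t)/12)*t² = (6 - (12*t² + t)/12)*t² = (6 - (t + 12*t²)/12)*t² = (6 + (-t² - t/12))*t² = (6 - t² - t/12)*t² = t²*(6 - t² - t/12))
1/(P(B(-12, 8)/H(8)) + 85717) = 1/(((-3/2 + 8)/8)²*(72 - (-3/2 + 8)/8*(1 + 12*((-3/2 + 8)/8)))/12 + 85717) = 1/(((13/2)*(⅛))²*(72 - (13/2)*(⅛)*(1 + 12*((13/2)*(⅛))))/12 + 85717) = 1/((13/16)²*(72 - 1*13/16*(1 + 12*(13/16)))/12 + 85717) = 1/((1/12)*(169/256)*(72 - 1*13/16*(1 + 39/4)) + 85717) = 1/((1/12)*(169/256)*(72 - 1*13/16*43/4) + 85717) = 1/((1/12)*(169/256)*(72 - 559/64) + 85717) = 1/((1/12)*(169/256)*(4049/64) + 85717) = 1/(684281/196608 + 85717) = 1/(16853332217/196608) = 196608/16853332217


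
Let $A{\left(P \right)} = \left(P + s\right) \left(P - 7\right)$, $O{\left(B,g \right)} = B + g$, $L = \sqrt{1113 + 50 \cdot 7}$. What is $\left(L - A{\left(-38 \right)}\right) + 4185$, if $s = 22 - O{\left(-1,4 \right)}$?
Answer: $3330 + \sqrt{1463} \approx 3368.3$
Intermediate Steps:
$L = \sqrt{1463}$ ($L = \sqrt{1113 + 350} = \sqrt{1463} \approx 38.249$)
$s = 19$ ($s = 22 - \left(-1 + 4\right) = 22 - 3 = 19$)
$A{\left(P \right)} = \left(-7 + P\right) \left(19 + P\right)$ ($A{\left(P \right)} = \left(P + 19\right) \left(P - 7\right) = \left(19 + P\right) \left(-7 + P\right) = \left(-7 + P\right) \left(19 + P\right)$)
$\left(L - A{\left(-38 \right)}\right) + 4185 = \left(\sqrt{1463} - \left(-133 + \left(-38\right)^{2} + 12 \left(-38\right)\right)\right) + 4185 = \left(\sqrt{1463} - \left(-133 + 1444 - 456\right)\right) + 4185 = \left(\sqrt{1463} - 855\right) + 4185 = \left(-855 + \sqrt{1463}\right) + 4185 = 3330 + \sqrt{1463}$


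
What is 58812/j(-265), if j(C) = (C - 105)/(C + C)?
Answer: 3117036/37 ≈ 84244.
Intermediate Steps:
j(C) = (-105 + C)/(2*C) (j(C) = (-105 + C)/((2*C)) = (-105 + C)*(1/(2*C)) = (-105 + C)/(2*C))
58812/j(-265) = 58812/(((1/2)*(-105 - 265)/(-265))) = 58812/(((1/2)*(-1/265)*(-370))) = 58812/(37/53) = 58812*(53/37) = 3117036/37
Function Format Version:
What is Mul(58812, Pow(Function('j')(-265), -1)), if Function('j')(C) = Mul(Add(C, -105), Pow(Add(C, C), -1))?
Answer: Rational(3117036, 37) ≈ 84244.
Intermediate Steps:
Function('j')(C) = Mul(Rational(1, 2), Pow(C, -1), Add(-105, C)) (Function('j')(C) = Mul(Add(-105, C), Pow(Mul(2, C), -1)) = Mul(Add(-105, C), Mul(Rational(1, 2), Pow(C, -1))) = Mul(Rational(1, 2), Pow(C, -1), Add(-105, C)))
Mul(58812, Pow(Function('j')(-265), -1)) = Mul(58812, Pow(Mul(Rational(1, 2), Pow(-265, -1), Add(-105, -265)), -1)) = Mul(58812, Pow(Mul(Rational(1, 2), Rational(-1, 265), -370), -1)) = Mul(58812, Pow(Rational(37, 53), -1)) = Mul(58812, Rational(53, 37)) = Rational(3117036, 37)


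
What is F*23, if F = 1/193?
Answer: 23/193 ≈ 0.11917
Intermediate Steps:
F = 1/193 ≈ 0.0051813
F*23 = (1/193)*23 = 23/193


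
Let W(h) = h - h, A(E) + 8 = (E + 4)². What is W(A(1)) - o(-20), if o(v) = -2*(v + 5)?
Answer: -30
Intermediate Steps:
A(E) = -8 + (4 + E)² (A(E) = -8 + (E + 4)² = -8 + (4 + E)²)
W(h) = 0
o(v) = -10 - 2*v (o(v) = -2*(5 + v) = -10 - 2*v)
W(A(1)) - o(-20) = 0 - (-10 - 2*(-20)) = 0 - (-10 + 40) = 0 - 1*30 = 0 - 30 = -30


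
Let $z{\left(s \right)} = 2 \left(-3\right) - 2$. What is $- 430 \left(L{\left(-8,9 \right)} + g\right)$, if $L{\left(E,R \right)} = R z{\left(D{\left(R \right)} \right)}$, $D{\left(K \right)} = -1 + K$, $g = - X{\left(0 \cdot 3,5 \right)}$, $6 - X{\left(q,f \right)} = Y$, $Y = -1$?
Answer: $33970$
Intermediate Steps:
$X{\left(q,f \right)} = 7$ ($X{\left(q,f \right)} = 6 - -1 = 6 + 1 = 7$)
$g = -7$ ($g = \left(-1\right) 7 = -7$)
$z{\left(s \right)} = -8$ ($z{\left(s \right)} = -6 - 2 = -8$)
$L{\left(E,R \right)} = - 8 R$ ($L{\left(E,R \right)} = R \left(-8\right) = - 8 R$)
$- 430 \left(L{\left(-8,9 \right)} + g\right) = - 430 \left(\left(-8\right) 9 - 7\right) = - 430 \left(-72 - 7\right) = \left(-430\right) \left(-79\right) = 33970$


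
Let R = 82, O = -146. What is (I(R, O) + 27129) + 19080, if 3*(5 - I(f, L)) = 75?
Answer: 46189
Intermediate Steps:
I(f, L) = -20 (I(f, L) = 5 - ⅓*75 = 5 - 25 = -20)
(I(R, O) + 27129) + 19080 = (-20 + 27129) + 19080 = 27109 + 19080 = 46189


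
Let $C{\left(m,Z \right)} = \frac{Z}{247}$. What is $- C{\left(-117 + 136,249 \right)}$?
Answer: $- \frac{249}{247} \approx -1.0081$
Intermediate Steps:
$C{\left(m,Z \right)} = \frac{Z}{247}$ ($C{\left(m,Z \right)} = Z \frac{1}{247} = \frac{Z}{247}$)
$- C{\left(-117 + 136,249 \right)} = - \frac{249}{247}$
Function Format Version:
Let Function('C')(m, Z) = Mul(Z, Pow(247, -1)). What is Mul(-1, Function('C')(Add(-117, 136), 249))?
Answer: Rational(-249, 247) ≈ -1.0081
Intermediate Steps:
Function('C')(m, Z) = Mul(Rational(1, 247), Z) (Function('C')(m, Z) = Mul(Z, Rational(1, 247)) = Mul(Rational(1, 247), Z))
Mul(-1, Function('C')(Add(-117, 136), 249)) = Mul(-1, Mul(Rational(1, 247), 249)) = Mul(-1, Rational(249, 247)) = Rational(-249, 247)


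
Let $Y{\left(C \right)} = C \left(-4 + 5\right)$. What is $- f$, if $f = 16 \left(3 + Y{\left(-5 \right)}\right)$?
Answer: $32$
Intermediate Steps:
$Y{\left(C \right)} = C$ ($Y{\left(C \right)} = C 1 = C$)
$f = -32$ ($f = 16 \left(3 - 5\right) = 16 \left(-2\right) = -32$)
$- f = \left(-1\right) \left(-32\right) = 32$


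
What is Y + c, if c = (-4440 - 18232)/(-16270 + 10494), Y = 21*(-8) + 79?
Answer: -30712/361 ≈ -85.075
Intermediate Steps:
Y = -89 (Y = -168 + 79 = -89)
c = 1417/361 (c = -22672/(-5776) = -22672*(-1/5776) = 1417/361 ≈ 3.9252)
Y + c = -89 + 1417/361 = -30712/361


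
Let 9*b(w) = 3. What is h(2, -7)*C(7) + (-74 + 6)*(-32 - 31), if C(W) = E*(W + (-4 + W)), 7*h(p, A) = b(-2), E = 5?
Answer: 90014/21 ≈ 4286.4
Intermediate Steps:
b(w) = 1/3 (b(w) = (1/9)*3 = 1/3)
h(p, A) = 1/21 (h(p, A) = (1/7)*(1/3) = 1/21)
C(W) = -20 + 10*W (C(W) = 5*(W + (-4 + W)) = 5*(-4 + 2*W) = -20 + 10*W)
h(2, -7)*C(7) + (-74 + 6)*(-32 - 31) = (-20 + 10*7)/21 + (-74 + 6)*(-32 - 31) = (-20 + 70)/21 - 68*(-63) = (1/21)*50 + 4284 = 50/21 + 4284 = 90014/21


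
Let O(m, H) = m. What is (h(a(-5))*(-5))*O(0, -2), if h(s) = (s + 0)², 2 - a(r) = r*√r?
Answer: 0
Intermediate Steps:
a(r) = 2 - r^(3/2) (a(r) = 2 - r*√r = 2 - r^(3/2))
h(s) = s²
(h(a(-5))*(-5))*O(0, -2) = ((2 - (-5)^(3/2))²*(-5))*0 = ((2 - (-5)*I*√5)²*(-5))*0 = ((2 + 5*I*√5)²*(-5))*0 = -5*(2 + 5*I*√5)²*0 = 0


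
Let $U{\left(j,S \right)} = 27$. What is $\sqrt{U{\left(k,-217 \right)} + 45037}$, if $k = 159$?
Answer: $2 \sqrt{11266} \approx 212.28$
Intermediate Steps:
$\sqrt{U{\left(k,-217 \right)} + 45037} = \sqrt{27 + 45037} = \sqrt{45064} = 2 \sqrt{11266}$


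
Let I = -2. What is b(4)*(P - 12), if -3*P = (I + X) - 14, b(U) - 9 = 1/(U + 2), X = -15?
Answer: -275/18 ≈ -15.278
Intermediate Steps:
b(U) = 9 + 1/(2 + U) (b(U) = 9 + 1/(U + 2) = 9 + 1/(2 + U))
P = 31/3 (P = -((-2 - 15) - 14)/3 = -(-17 - 14)/3 = -1/3*(-31) = 31/3 ≈ 10.333)
b(4)*(P - 12) = ((19 + 9*4)/(2 + 4))*(31/3 - 12) = ((19 + 36)/6)*(-5/3) = ((1/6)*55)*(-5/3) = (55/6)*(-5/3) = -275/18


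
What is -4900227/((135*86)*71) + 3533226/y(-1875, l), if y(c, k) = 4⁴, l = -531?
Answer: 242601588829/17585280 ≈ 13796.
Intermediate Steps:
y(c, k) = 256
-4900227/((135*86)*71) + 3533226/y(-1875, l) = -4900227/((135*86)*71) + 3533226/256 = -4900227/(11610*71) + 3533226*(1/256) = -4900227/824310 + 1766613/128 = -4900227*1/824310 + 1766613/128 = -1633409/274770 + 1766613/128 = 242601588829/17585280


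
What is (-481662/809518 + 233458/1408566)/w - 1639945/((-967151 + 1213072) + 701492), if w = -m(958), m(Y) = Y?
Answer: -223870093694895775532/129365530210764643119 ≈ -1.7305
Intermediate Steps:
w = -958 (w = -1*958 = -958)
(-481662/809518 + 233458/1408566)/w - 1639945/((-967151 + 1213072) + 701492) = (-481662/809518 + 233458/1408566)/(-958) - 1639945/((-967151 + 1213072) + 701492) = (-481662*1/809518 + 233458*(1/1408566))*(-1/958) - 1639945/(245921 + 701492) = (-240831/404759 + 116729/704283)*(-1/958) - 1639945/947413 = -122366065862/285064882797*(-1/958) - 1639945*1/947413 = 61183032931/136546078859763 - 1639945/947413 = -223870093694895775532/129365530210764643119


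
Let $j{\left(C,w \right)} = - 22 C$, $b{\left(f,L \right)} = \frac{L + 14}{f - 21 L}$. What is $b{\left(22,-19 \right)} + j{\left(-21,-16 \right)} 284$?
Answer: $\frac{55238563}{421} \approx 1.3121 \cdot 10^{5}$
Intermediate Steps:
$b{\left(f,L \right)} = \frac{14 + L}{f - 21 L}$
$b{\left(22,-19 \right)} + j{\left(-21,-16 \right)} 284 = \frac{14 - 19}{22 - -399} + \left(-22\right) \left(-21\right) 284 = \frac{1}{22 + 399} \left(-5\right) + 462 \cdot 284 = \frac{1}{421} \left(-5\right) + 131208 = - \frac{5}{421} + 131208 = \frac{55238563}{421}$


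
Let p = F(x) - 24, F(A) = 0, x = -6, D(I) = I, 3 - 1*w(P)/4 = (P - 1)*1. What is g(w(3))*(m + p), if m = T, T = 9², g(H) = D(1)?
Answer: 57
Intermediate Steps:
w(P) = 16 - 4*P (w(P) = 12 - 4*(P - 1) = 12 - 4*(-1 + P) = 12 + (4 - 4*P) = 16 - 4*P)
g(H) = 1
T = 81
m = 81
p = -24 (p = 0 - 24 = -24)
g(w(3))*(m + p) = 1*(81 - 24) = 1*57 = 57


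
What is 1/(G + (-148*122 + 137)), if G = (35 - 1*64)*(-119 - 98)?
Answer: -1/11626 ≈ -8.6014e-5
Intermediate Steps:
G = 6293 (G = (35 - 64)*(-217) = -29*(-217) = 6293)
1/(G + (-148*122 + 137)) = 1/(6293 + (-148*122 + 137)) = 1/(6293 + (-18056 + 137)) = 1/(6293 - 17919) = 1/(-11626) = -1/11626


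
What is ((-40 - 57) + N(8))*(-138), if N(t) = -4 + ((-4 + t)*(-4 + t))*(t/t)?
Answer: 11730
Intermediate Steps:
N(t) = -4 + (-4 + t)² (N(t) = -4 + (-4 + t)²*1 = -4 + (-4 + t)²)
((-40 - 57) + N(8))*(-138) = ((-40 - 57) + (-4 + (-4 + 8)²))*(-138) = (-97 + (-4 + 4²))*(-138) = (-97 + (-4 + 16))*(-138) = (-97 + 12)*(-138) = -85*(-138) = 11730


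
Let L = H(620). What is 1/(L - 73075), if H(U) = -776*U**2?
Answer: -1/298367475 ≈ -3.3516e-9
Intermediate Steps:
L = -298294400 (L = -776*620**2 = -776*384400 = -298294400)
1/(L - 73075) = 1/(-298294400 - 73075) = 1/(-298367475) = -1/298367475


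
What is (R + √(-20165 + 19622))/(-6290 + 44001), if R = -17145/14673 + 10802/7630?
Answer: 4613566/703655771315 + I*√543/37711 ≈ 6.5566e-6 + 0.00061792*I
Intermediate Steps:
R = 4613566/18659165 (R = -17145*1/14673 + 10802*(1/7630) = -5715/4891 + 5401/3815 = 4613566/18659165 ≈ 0.24725)
(R + √(-20165 + 19622))/(-6290 + 44001) = (4613566/18659165 + √(-20165 + 19622))/(-6290 + 44001) = (4613566/18659165 + √(-543))/37711 = (4613566/18659165 + I*√543)*(1/37711) = 4613566/703655771315 + I*√543/37711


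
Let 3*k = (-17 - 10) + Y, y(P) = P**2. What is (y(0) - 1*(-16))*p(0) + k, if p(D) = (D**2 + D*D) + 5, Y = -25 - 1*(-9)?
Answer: 197/3 ≈ 65.667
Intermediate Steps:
Y = -16 (Y = -25 + 9 = -16)
p(D) = 5 + 2*D**2 (p(D) = (D**2 + D**2) + 5 = 2*D**2 + 5 = 5 + 2*D**2)
k = -43/3 (k = ((-17 - 10) - 16)/3 = (-27 - 16)/3 = (1/3)*(-43) = -43/3 ≈ -14.333)
(y(0) - 1*(-16))*p(0) + k = (0**2 - 1*(-16))*(5 + 2*0**2) - 43/3 = (0 + 16)*(5 + 2*0) - 43/3 = 16*(5 + 0) - 43/3 = 16*5 - 43/3 = 80 - 43/3 = 197/3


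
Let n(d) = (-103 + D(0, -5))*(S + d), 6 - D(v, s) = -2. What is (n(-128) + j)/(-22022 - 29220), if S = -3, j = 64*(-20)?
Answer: -11165/51242 ≈ -0.21789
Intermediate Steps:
j = -1280
D(v, s) = 8 (D(v, s) = 6 - 1*(-2) = 6 + 2 = 8)
n(d) = 285 - 95*d (n(d) = (-103 + 8)*(-3 + d) = -95*(-3 + d) = 285 - 95*d)
(n(-128) + j)/(-22022 - 29220) = ((285 - 95*(-128)) - 1280)/(-22022 - 29220) = ((285 + 12160) - 1280)/(-51242) = (12445 - 1280)*(-1/51242) = 11165*(-1/51242) = -11165/51242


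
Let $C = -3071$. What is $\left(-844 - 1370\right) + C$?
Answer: $-5285$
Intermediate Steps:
$\left(-844 - 1370\right) + C = \left(-844 - 1370\right) - 3071 = -2214 - 3071 = -5285$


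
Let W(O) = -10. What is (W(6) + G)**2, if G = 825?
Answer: 664225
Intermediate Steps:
(W(6) + G)**2 = (-10 + 825)**2 = 815**2 = 664225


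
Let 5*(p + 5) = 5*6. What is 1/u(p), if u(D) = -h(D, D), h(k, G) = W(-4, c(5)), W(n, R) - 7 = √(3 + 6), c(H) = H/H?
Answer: -⅒ ≈ -0.10000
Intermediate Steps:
c(H) = 1
W(n, R) = 10 (W(n, R) = 7 + √(3 + 6) = 7 + √9 = 7 + 3 = 10)
h(k, G) = 10
p = 1 (p = -5 + (5*6)/5 = -5 + (⅕)*30 = -5 + 6 = 1)
u(D) = -10 (u(D) = -1*10 = -10)
1/u(p) = 1/(-10) = -⅒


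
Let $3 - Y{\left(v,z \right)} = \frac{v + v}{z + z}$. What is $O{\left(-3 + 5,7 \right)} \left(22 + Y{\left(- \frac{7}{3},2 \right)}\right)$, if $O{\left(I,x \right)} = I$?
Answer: $\frac{157}{3} \approx 52.333$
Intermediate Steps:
$Y{\left(v,z \right)} = 3 - \frac{v}{z}$ ($Y{\left(v,z \right)} = 3 - \frac{v + v}{z + z} = 3 - \frac{2 v}{2 z} = 3 - 2 v \frac{1}{2 z} = 3 - \frac{v}{z}$)
$O{\left(-3 + 5,7 \right)} \left(22 + Y{\left(- \frac{7}{3},2 \right)}\right) = \left(-3 + 5\right) \left(22 + \left(3 - \frac{\left(-7\right) \frac{1}{3}}{2}\right)\right) = 2 \left(22 + \left(3 - \left(-7\right) \frac{1}{3} \cdot \frac{1}{2}\right)\right) = 2 \left(22 + \left(3 - \left(- \frac{7}{3}\right) \frac{1}{2}\right)\right) = 2 \left(22 + \left(3 + \frac{7}{6}\right)\right) = 2 \left(22 + \frac{25}{6}\right) = 2 \cdot \frac{157}{6} = \frac{157}{3}$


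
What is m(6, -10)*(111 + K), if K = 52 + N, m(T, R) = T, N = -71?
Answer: 552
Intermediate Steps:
K = -19 (K = 52 - 71 = -19)
m(6, -10)*(111 + K) = 6*(111 - 19) = 6*92 = 552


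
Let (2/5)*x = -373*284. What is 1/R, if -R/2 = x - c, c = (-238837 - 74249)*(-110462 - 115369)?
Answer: 1/141409578592 ≈ 7.0717e-12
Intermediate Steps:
x = -264830 (x = 5*(-373*284)/2 = (5/2)*(-105932) = -264830)
c = 70704524466 (c = -313086*(-225831) = 70704524466)
R = 141409578592 (R = -2*(-264830 - 1*70704524466) = -2*(-264830 - 70704524466) = -2*(-70704789296) = 141409578592)
1/R = 1/141409578592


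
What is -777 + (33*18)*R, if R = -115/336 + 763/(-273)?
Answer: -1922253/728 ≈ -2640.5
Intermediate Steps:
R = -13703/4368 (R = -115*1/336 + 763*(-1/273) = -115/336 - 109/39 = -13703/4368 ≈ -3.1371)
-777 + (33*18)*R = -777 + (33*18)*(-13703/4368) = -777 + 594*(-13703/4368) = -777 - 1356597/728 = -1922253/728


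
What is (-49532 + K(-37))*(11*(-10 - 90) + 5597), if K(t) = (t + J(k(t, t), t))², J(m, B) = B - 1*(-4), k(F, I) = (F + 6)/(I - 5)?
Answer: -200710104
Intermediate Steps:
k(F, I) = (6 + F)/(-5 + I)
J(m, B) = 4 + B (J(m, B) = B + 4 = 4 + B)
K(t) = (4 + 2*t)² (K(t) = (t + (4 + t))² = (4 + 2*t)²)
(-49532 + K(-37))*(11*(-10 - 90) + 5597) = (-49532 + 4*(2 - 37)²)*(11*(-10 - 90) + 5597) = (-49532 + 4*(-35)²)*(11*(-100) + 5597) = (-49532 + 4*1225)*(-1100 + 5597) = (-49532 + 4900)*4497 = -44632*4497 = -200710104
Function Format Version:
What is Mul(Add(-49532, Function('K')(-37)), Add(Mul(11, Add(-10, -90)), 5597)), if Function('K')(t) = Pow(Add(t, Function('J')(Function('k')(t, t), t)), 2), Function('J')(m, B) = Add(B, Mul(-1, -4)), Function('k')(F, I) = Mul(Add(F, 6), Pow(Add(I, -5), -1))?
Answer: -200710104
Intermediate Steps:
Function('k')(F, I) = Mul(Pow(Add(-5, I), -1), Add(6, F)) (Function('k')(F, I) = Mul(Add(6, F), Pow(Add(-5, I), -1)) = Mul(Pow(Add(-5, I), -1), Add(6, F)))
Function('J')(m, B) = Add(4, B) (Function('J')(m, B) = Add(B, 4) = Add(4, B))
Function('K')(t) = Pow(Add(4, Mul(2, t)), 2) (Function('K')(t) = Pow(Add(t, Add(4, t)), 2) = Pow(Add(4, Mul(2, t)), 2))
Mul(Add(-49532, Function('K')(-37)), Add(Mul(11, Add(-10, -90)), 5597)) = Mul(Add(-49532, Mul(4, Pow(Add(2, -37), 2))), Add(Mul(11, Add(-10, -90)), 5597)) = Mul(Add(-49532, Mul(4, Pow(-35, 2))), Add(Mul(11, -100), 5597)) = Mul(Add(-49532, Mul(4, 1225)), Add(-1100, 5597)) = Mul(Add(-49532, 4900), 4497) = Mul(-44632, 4497) = -200710104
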